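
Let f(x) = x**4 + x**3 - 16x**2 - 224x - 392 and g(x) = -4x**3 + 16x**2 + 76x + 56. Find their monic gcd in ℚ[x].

Apply the Euclidean algorithm:
  x**4 + x**3 - 16x**2 - 224x - 392 = (-(1/4)x - 5/4)(-4x**3 + 16x**2 + 76x + 56) + (23x**2 - 115x - 322)
  -4x**3 + 16x**2 + 76x + 56 = (-(4/23)x - 4/23)(23x**2 - 115x - 322) + (0)
Last nonzero remainder: 23x**2 - 115x - 322. Dividing through by 23 gives the monic gcd x**2 - 5x - 14.

x**2 - 5x - 14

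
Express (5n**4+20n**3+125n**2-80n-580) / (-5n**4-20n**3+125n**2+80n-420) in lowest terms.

Repeated division with remainder:
  5n**4+20n**3+125n**2-80n-580 = (-1)(-5n**4-20n**3+125n**2+80n-420) + (250n**2-1000)
  -5n**4-20n**3+125n**2+80n-420 = (-(1/50)n**2-(2/25)n+21/50)(250n**2-1000) + (0)
Last nonzero remainder: 250n**2-1000. Dividing through by 250 gives the monic gcd n**2-4.
Cancel n**2-4 from numerator and denominator to get the reduced form.

(-n**2-4n-29)/(n**2+4n-21)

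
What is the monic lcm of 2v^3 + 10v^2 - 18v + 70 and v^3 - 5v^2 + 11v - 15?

Repeated division with remainder:
  2v^3 + 10v^2 - 18v + 70 = (2)(v^3 - 5v^2 + 11v - 15) + (20v^2 - 40v + 100)
  v^3 - 5v^2 + 11v - 15 = ((1/20)v - 3/20)(20v^2 - 40v + 100) + (0)
Last nonzero remainder: 20v^2 - 40v + 100. Dividing through by 20 gives the monic gcd v^2 - 2v + 5.
Then lcm(f, g) = f·g / gcd(f, g); expanding and making the result monic gives the answer.

v^4 + 2v^3 - 24v^2 + 62v - 105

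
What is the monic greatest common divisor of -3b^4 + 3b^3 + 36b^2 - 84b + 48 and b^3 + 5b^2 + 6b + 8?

Euclidean algorithm in ℚ[b]:
  -3b^4 + 3b^3 + 36b^2 - 84b + 48 = (-3b + 18)(b^3 + 5b^2 + 6b + 8) + (-36b^2 - 168b - 96)
  b^3 + 5b^2 + 6b + 8 = (-(1/36)b - 1/108)(-36b^2 - 168b - 96) + ((16/9)b + 64/9)
  -36b^2 - 168b - 96 = (-(81/4)b - 27/2)((16/9)b + 64/9) + (0)
Last nonzero remainder: (16/9)b + 64/9. Dividing through by 16/9 gives the monic gcd b + 4.

b + 4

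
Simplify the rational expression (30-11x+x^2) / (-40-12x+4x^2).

(-6+x)/(8+4x)

Repeated division with remainder:
  x^2-11x+30 = (1/4)(4x^2-12x-40) + (-8x+40)
  4x^2-12x-40 = (-(1/2)x-1)(-8x+40) + (0)
Last nonzero remainder: -8x+40. Dividing through by -8 gives the monic gcd x-5.
Cancel x-5 from numerator and denominator to get the reduced form.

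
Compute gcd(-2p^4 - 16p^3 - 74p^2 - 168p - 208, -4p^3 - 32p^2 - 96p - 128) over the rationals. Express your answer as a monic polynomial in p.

p^2 + 4p + 8

Euclidean algorithm in ℚ[p]:
  -2p^4 - 16p^3 - 74p^2 - 168p - 208 = ((1/2)p)(-4p^3 - 32p^2 - 96p - 128) + (-26p^2 - 104p - 208)
  -4p^3 - 32p^2 - 96p - 128 = ((2/13)p + 8/13)(-26p^2 - 104p - 208) + (0)
Last nonzero remainder: -26p^2 - 104p - 208. Dividing through by -26 gives the monic gcd p^2 + 4p + 8.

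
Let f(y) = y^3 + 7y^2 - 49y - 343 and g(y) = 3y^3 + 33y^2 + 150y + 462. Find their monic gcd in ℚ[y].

By polynomial division,
  y^3 + 7y^2 - 49y - 343 = (1/3)(3y^3 + 33y^2 + 150y + 462) + (-4y^2 - 99y - 497)
  3y^3 + 33y^2 + 150y + 462 = (-(3/4)y + 165/16)(-4y^2 - 99y - 497) + ((12771/16)y + 89397/16)
  -4y^2 - 99y - 497 = (-(64/12771)y - 1136/12771)((12771/16)y + 89397/16) + (0)
Last nonzero remainder: (12771/16)y + 89397/16. Dividing through by 12771/16 gives the monic gcd y + 7.

y + 7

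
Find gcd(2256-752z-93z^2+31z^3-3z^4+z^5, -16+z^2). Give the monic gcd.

-16+z^2

Apply the Euclidean algorithm:
  z^5-3z^4+31z^3-93z^2-752z+2256 = (z^3-3z^2+47z-141)(z^2-16) + (0)
The last nonzero remainder z^2-16 is already monic.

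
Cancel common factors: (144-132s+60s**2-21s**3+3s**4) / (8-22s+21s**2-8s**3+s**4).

Euclidean algorithm in ℚ[s]:
  3s**4-21s**3+60s**2-132s+144 = (3)(s**4-8s**3+21s**2-22s+8) + (3s**3-3s**2-66s+120)
  s**4-8s**3+21s**2-22s+8 = ((1/3)s-7/3)(3s**3-3s**2-66s+120) + (36s**2-216s+288)
  3s**3-3s**2-66s+120 = ((1/12)s+5/12)(36s**2-216s+288) + (0)
Last nonzero remainder: 36s**2-216s+288. Dividing through by 36 gives the monic gcd s**2-6s+8.
Cancel s**2-6s+8 from numerator and denominator to get the reduced form.

(18-3s+3s**2)/(1-2s+s**2)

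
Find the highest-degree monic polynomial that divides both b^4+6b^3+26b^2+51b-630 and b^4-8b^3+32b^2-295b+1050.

Repeated division with remainder:
  b^4+6b^3+26b^2+51b-630 = (b^4-8b^3+32b^2-295b+1050) + (14b^3-6b^2+346b-1680)
  b^4-8b^3+32b^2-295b+1050 = ((1/14)b-53/98)(14b^3-6b^2+346b-1680) + ((198/49)b^2+(594/49)b+990/7)
  14b^3-6b^2+346b-1680 = ((343/99)b-392/33)((198/49)b^2+(594/49)b+990/7) + (0)
Last nonzero remainder: (198/49)b^2+(594/49)b+990/7. Dividing through by 198/49 gives the monic gcd b^2+3b+35.

b^2+3b+35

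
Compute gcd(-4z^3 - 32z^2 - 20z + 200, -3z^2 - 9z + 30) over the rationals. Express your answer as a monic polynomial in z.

z^2 + 3z - 10

Apply the Euclidean algorithm:
  -4z^3 - 32z^2 - 20z + 200 = ((4/3)z + 20/3)(-3z^2 - 9z + 30) + (0)
Last nonzero remainder: -3z^2 - 9z + 30. Dividing through by -3 gives the monic gcd z^2 + 3z - 10.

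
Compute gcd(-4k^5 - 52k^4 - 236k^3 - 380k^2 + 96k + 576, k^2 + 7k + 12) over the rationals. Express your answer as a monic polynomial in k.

k^2 + 7k + 12

By polynomial division,
  -4k^5 - 52k^4 - 236k^3 - 380k^2 + 96k + 576 = (-4k^3 - 24k^2 - 20k + 48)(k^2 + 7k + 12) + (0)
The last nonzero remainder k^2 + 7k + 12 is already monic.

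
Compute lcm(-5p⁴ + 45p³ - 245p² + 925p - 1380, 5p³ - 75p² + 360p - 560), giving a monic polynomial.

Repeated division with remainder:
  -5p⁴ + 45p³ - 245p² + 925p - 1380 = (-p - 6)(5p³ - 75p² + 360p - 560) + (-335p² + 2525p - 4740)
  5p³ - 75p² + 360p - 560 = (-(1/67)p + 500/4489)(-335p² + 2525p - 4740) + ((35960/4489)p - 143840/4489)
  -335p² + 2525p - 4740 = (-(300763/7192)p + 1063893/7192)((35960/4489)p - 143840/4489) + (0)
Last nonzero remainder: (35960/4489)p - 143840/4489. Dividing through by 35960/4489 gives the monic gcd p - 4.
Then lcm(f, g) = f·g / gcd(f, g); expanding and making the result monic gives the answer.

p⁶ - 20p⁵ + 176p⁴ - 976p³ + 3683p² - 8216p + 7728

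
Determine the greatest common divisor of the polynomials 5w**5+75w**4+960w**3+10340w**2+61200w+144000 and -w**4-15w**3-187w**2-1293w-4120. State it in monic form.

w**2+11w+40

Repeated division with remainder:
  5w**5+75w**4+960w**3+10340w**2+61200w+144000 = (-5w)(-w**4-15w**3-187w**2-1293w-4120) + (25w**3+3875w**2+40600w+144000)
  -w**4-15w**3-187w**2-1293w-4120 = (-(1/25)w+28/5)(25w**3+3875w**2+40600w+144000) + (-20263w**2-222893w-810520)
  25w**3+3875w**2+40600w+144000 = (-(25/20263)w-3600/20263)(-20263w**2-222893w-810520) + (0)
Last nonzero remainder: -20263w**2-222893w-810520. Dividing through by -20263 gives the monic gcd w**2+11w+40.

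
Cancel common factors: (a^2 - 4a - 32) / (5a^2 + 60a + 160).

Euclidean algorithm in ℚ[a]:
  a^2 - 4a - 32 = (1/5)(5a^2 + 60a + 160) + (-16a - 64)
  5a^2 + 60a + 160 = (-(5/16)a - 5/2)(-16a - 64) + (0)
Last nonzero remainder: -16a - 64. Dividing through by -16 gives the monic gcd a + 4.
Cancel a + 4 from numerator and denominator to get the reduced form.

(a - 8)/(5a + 40)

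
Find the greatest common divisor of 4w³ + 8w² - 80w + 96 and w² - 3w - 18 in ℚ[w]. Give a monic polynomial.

Euclidean algorithm in ℚ[w]:
  4w³ + 8w² - 80w + 96 = (4w + 20)(w² - 3w - 18) + (52w + 456)
  w² - 3w - 18 = ((1/52)w - 153/676)(52w + 456) + (14400/169)
  52w + 456 = ((2197/3600)w + 3211/600)(14400/169) + (0)
The last nonzero remainder is the constant 14400/169, so the polynomials are coprime and gcd = 1.

1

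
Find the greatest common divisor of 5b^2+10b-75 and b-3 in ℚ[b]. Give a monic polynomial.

Apply the Euclidean algorithm:
  5b^2+10b-75 = (5b+25)(b-3) + (0)
The last nonzero remainder b-3 is already monic.

b-3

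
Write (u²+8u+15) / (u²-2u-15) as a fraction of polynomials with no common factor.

Euclidean algorithm in ℚ[u]:
  u²+8u+15 = (u²-2u-15) + (10u+30)
  u²-2u-15 = ((1/10)u-1/2)(10u+30) + (0)
Last nonzero remainder: 10u+30. Dividing through by 10 gives the monic gcd u+3.
Cancel u+3 from numerator and denominator to get the reduced form.

(u+5)/(u-5)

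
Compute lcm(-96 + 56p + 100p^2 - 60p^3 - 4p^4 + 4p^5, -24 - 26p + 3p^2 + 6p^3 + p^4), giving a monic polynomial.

Euclidean algorithm in ℚ[p]:
  4p^5 - 4p^4 - 60p^3 + 100p^2 + 56p - 96 = (4p - 28)(p^4 + 6p^3 + 3p^2 - 26p - 24) + (96p^3 + 288p^2 - 576p - 768)
  p^4 + 6p^3 + 3p^2 - 26p - 24 = ((1/96)p + 1/32)(96p^3 + 288p^2 - 576p - 768) + (0)
Last nonzero remainder: 96p^3 + 288p^2 - 576p - 768. Dividing through by 96 gives the monic gcd p^3 + 3p^2 - 6p - 8.
Then lcm(f, g) = f·g / gcd(f, g); expanding and making the result monic gives the answer.

-72 + 18p + 89p^2 - 20p^3 - 18p^4 + 2p^5 + p^6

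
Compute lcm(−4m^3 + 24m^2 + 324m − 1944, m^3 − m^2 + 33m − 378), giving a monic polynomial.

Apply the Euclidean algorithm:
  −4m^3 + 24m^2 + 324m − 1944 = (−4)(m^3 − m^2 + 33m − 378) + (20m^2 + 456m − 3456)
  m^3 − m^2 + 33m − 378 = ((1/20)m − 119/100)(20m^2 + 456m − 3456) + ((18711/25)m − 112266/25)
  20m^2 + 456m − 3456 = ((500/18711)m + 1600/2079)((18711/25)m − 112266/25) + (0)
Last nonzero remainder: (18711/25)m − 112266/25. Dividing through by 18711/25 gives the monic gcd m − 6.
Then lcm(f, g) = f·g / gcd(f, g); expanding and making the result monic gives the answer.

m^5 − m^4 − 48m^3 − 297m^2 − 2673m + 30618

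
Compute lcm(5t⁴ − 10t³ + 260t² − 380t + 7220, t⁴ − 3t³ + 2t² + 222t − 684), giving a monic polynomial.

t⁶ + t⁵ + 28t⁴ + 116t³ + 280t² + 5700t − 25992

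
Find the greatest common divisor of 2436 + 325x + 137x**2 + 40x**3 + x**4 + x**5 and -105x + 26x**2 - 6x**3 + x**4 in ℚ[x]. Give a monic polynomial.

Euclidean algorithm in ℚ[x]:
  x**5 + x**4 + 40x**3 + 137x**2 + 325x + 2436 = (x + 7)(x**4 - 6x**3 + 26x**2 - 105x) + (56x**3 + 60x**2 + 1060x + 2436)
  x**4 - 6x**3 + 26x**2 - 105x = ((1/56)x - 99/784)(56x**3 + 60x**2 + 1060x + 2436) + ((2871/196)x**2 - (2871/196)x + 8613/28)
  56x**3 + 60x**2 + 1060x + 2436 = ((10976/2871)x + 784/99)((2871/196)x**2 - (2871/196)x + 8613/28) + (0)
Last nonzero remainder: (2871/196)x**2 - (2871/196)x + 8613/28. Dividing through by 2871/196 gives the monic gcd x**2 - x + 21.

21 - x + x**2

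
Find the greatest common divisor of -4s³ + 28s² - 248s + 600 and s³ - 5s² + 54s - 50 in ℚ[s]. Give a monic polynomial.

Euclidean algorithm in ℚ[s]:
  -4s³ + 28s² - 248s + 600 = (-4)(s³ - 5s² + 54s - 50) + (8s² - 32s + 400)
  s³ - 5s² + 54s - 50 = ((1/8)s - 1/8)(8s² - 32s + 400) + (0)
Last nonzero remainder: 8s² - 32s + 400. Dividing through by 8 gives the monic gcd s² - 4s + 50.

s² - 4s + 50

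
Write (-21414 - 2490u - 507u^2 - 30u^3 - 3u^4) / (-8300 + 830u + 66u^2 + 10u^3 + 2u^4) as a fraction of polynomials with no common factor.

Euclidean algorithm in ℚ[u]:
  -3u^4 - 30u^3 - 507u^2 - 2490u - 21414 = (-3/2)(2u^4 + 10u^3 + 66u^2 + 830u - 8300) + (-15u^3 - 408u^2 - 1245u - 33864)
  2u^4 + 10u^3 + 66u^2 + 830u - 8300 = (-(2/15)u + 74/25)(-15u^3 - 408u^2 - 1245u - 33864) + ((27692/25)u^2 + 2298436/25)
  -15u^3 - 408u^2 - 1245u - 33864 = (-(375/27692)u - 2550/6923)((27692/25)u^2 + 2298436/25) + (0)
Last nonzero remainder: (27692/25)u^2 + 2298436/25. Dividing through by 27692/25 gives the monic gcd u^2 + 83.
Cancel u^2 + 83 from numerator and denominator to get the reduced form.

(-258 - 30u - 3u^2)/(-100 + 10u + 2u^2)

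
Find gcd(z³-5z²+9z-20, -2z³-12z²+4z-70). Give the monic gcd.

z²-z+5

Apply the Euclidean algorithm:
  z³-5z²+9z-20 = (-1/2)(-2z³-12z²+4z-70) + (-11z²+11z-55)
  -2z³-12z²+4z-70 = ((2/11)z+14/11)(-11z²+11z-55) + (0)
Last nonzero remainder: -11z²+11z-55. Dividing through by -11 gives the monic gcd z²-z+5.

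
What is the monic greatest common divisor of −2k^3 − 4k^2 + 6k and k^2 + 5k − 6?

Apply the Euclidean algorithm:
  −2k^3 − 4k^2 + 6k = (−2k + 6)(k^2 + 5k − 6) + (−36k + 36)
  k^2 + 5k − 6 = (−(1/36)k − 1/6)(−36k + 36) + (0)
Last nonzero remainder: −36k + 36. Dividing through by −36 gives the monic gcd k − 1.

k − 1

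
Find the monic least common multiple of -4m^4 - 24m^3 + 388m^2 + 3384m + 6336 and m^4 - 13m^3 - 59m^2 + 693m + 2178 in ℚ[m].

Apply the Euclidean algorithm:
  -4m^4 - 24m^3 + 388m^2 + 3384m + 6336 = (-4)(m^4 - 13m^3 - 59m^2 + 693m + 2178) + (-76m^3 + 152m^2 + 6156m + 15048)
  m^4 - 13m^3 - 59m^2 + 693m + 2178 = (-(1/76)m + 11/76)(-76m^3 + 152m^2 + 6156m + 15048) + (0)
Last nonzero remainder: -76m^3 + 152m^2 + 6156m + 15048. Dividing through by -76 gives the monic gcd m^3 - 2m^2 - 81m - 198.
Then lcm(f, g) = f·g / gcd(f, g); expanding and making the result monic gives the answer.

m^5 - 5m^4 - 163m^3 + 221m^2 + 7722m + 17424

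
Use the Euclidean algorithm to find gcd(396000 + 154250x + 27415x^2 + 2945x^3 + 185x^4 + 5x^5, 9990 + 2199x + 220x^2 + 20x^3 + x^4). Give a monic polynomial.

Repeated division with remainder:
  5x^5 + 185x^4 + 2945x^3 + 27415x^2 + 154250x + 396000 = (5x + 85)(x^4 + 20x^3 + 220x^2 + 2199x + 9990) + (145x^3 - 2280x^2 - 82615x - 453150)
  x^4 + 20x^3 + 220x^2 + 2199x + 9990 = ((1/145)x + 1036/4205)(145x^3 - 2280x^2 - 82615x - 453150) + ((1136603/841)x^2 + (21595457/841)x + 102294270/841)
  145x^3 - 2280x^2 - 82615x - 453150 = ((121945/1136603)x - 4234435/1136603)((1136603/841)x^2 + (21595457/841)x + 102294270/841) + (0)
Last nonzero remainder: (1136603/841)x^2 + (21595457/841)x + 102294270/841. Dividing through by 1136603/841 gives the monic gcd x^2 + 19x + 90.

90 + 19x + x^2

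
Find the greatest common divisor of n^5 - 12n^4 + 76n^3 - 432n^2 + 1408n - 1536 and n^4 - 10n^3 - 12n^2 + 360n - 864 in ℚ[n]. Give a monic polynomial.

Repeated division with remainder:
  n^5 - 12n^4 + 76n^3 - 432n^2 + 1408n - 1536 = (n - 2)(n^4 - 10n^3 - 12n^2 + 360n - 864) + (68n^3 - 816n^2 + 2992n - 3264)
  n^4 - 10n^3 - 12n^2 + 360n - 864 = ((1/68)n + 1/34)(68n^3 - 816n^2 + 2992n - 3264) + (-32n^2 + 320n - 768)
  68n^3 - 816n^2 + 2992n - 3264 = (-(17/8)n + 17/4)(-32n^2 + 320n - 768) + (0)
Last nonzero remainder: -32n^2 + 320n - 768. Dividing through by -32 gives the monic gcd n^2 - 10n + 24.

n^2 - 10n + 24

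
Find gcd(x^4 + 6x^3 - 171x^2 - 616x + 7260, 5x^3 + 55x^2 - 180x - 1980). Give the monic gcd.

x^2 + 5x - 66

Euclidean algorithm in ℚ[x]:
  x^4 + 6x^3 - 171x^2 - 616x + 7260 = ((1/5)x - 1)(5x^3 + 55x^2 - 180x - 1980) + (-80x^2 - 400x + 5280)
  5x^3 + 55x^2 - 180x - 1980 = (-(1/16)x - 3/8)(-80x^2 - 400x + 5280) + (0)
Last nonzero remainder: -80x^2 - 400x + 5280. Dividing through by -80 gives the monic gcd x^2 + 5x - 66.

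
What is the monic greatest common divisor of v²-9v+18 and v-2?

By polynomial division,
  v²-9v+18 = (v-7)(v-2) + (4)
  v-2 = ((1/4)v-1/2)(4) + (0)
The last nonzero remainder is the constant 4, so the polynomials are coprime and gcd = 1.

1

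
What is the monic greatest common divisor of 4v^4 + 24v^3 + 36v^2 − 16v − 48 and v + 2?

Repeated division with remainder:
  4v^4 + 24v^3 + 36v^2 − 16v − 48 = (4v^3 + 16v^2 + 4v − 24)(v + 2) + (0)
The last nonzero remainder v + 2 is already monic.

v + 2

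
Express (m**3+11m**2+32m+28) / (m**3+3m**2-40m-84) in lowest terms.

By polynomial division,
  m**3+11m**2+32m+28 = (m**3+3m**2-40m-84) + (8m**2+72m+112)
  m**3+3m**2-40m-84 = ((1/8)m-3/4)(8m**2+72m+112) + (0)
Last nonzero remainder: 8m**2+72m+112. Dividing through by 8 gives the monic gcd m**2+9m+14.
Cancel m**2+9m+14 from numerator and denominator to get the reduced form.

(m+2)/(m-6)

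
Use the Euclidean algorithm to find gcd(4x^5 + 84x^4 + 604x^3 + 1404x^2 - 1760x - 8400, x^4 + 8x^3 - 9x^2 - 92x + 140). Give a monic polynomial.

x^3 + 10x^2 + 11x - 70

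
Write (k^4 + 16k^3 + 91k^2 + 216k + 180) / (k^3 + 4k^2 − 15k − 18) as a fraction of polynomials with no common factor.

(k^3 + 10k^2 + 31k + 30)/(k^2 − 2k − 3)

Repeated division with remainder:
  k^4 + 16k^3 + 91k^2 + 216k + 180 = (k + 12)(k^3 + 4k^2 − 15k − 18) + (58k^2 + 414k + 396)
  k^3 + 4k^2 − 15k − 18 = ((1/58)k − 91/1682)(58k^2 + 414k + 396) + ((480/841)k + 2880/841)
  58k^2 + 414k + 396 = ((24389/240)k + 9251/80)((480/841)k + 2880/841) + (0)
Last nonzero remainder: (480/841)k + 2880/841. Dividing through by 480/841 gives the monic gcd k + 6.
Cancel k + 6 from numerator and denominator to get the reduced form.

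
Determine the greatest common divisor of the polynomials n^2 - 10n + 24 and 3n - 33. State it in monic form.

Euclidean algorithm in ℚ[n]:
  n^2 - 10n + 24 = ((1/3)n + 1/3)(3n - 33) + (35)
  3n - 33 = ((3/35)n - 33/35)(35) + (0)
The last nonzero remainder is the constant 35, so the polynomials are coprime and gcd = 1.

1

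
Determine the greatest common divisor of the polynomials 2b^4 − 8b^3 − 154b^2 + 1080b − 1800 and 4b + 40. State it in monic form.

Euclidean algorithm in ℚ[b]:
  2b^4 − 8b^3 − 154b^2 + 1080b − 1800 = ((1/2)b^3 − 7b^2 + (63/2)b − 45)(4b + 40) + (0)
Last nonzero remainder: 4b + 40. Dividing through by 4 gives the monic gcd b + 10.

b + 10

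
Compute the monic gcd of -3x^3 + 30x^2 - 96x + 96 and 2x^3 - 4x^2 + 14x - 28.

By polynomial division,
  -3x^3 + 30x^2 - 96x + 96 = (-3/2)(2x^3 - 4x^2 + 14x - 28) + (24x^2 - 75x + 54)
  2x^3 - 4x^2 + 14x - 28 = ((1/12)x + 3/32)(24x^2 - 75x + 54) + ((529/32)x - 529/16)
  24x^2 - 75x + 54 = ((768/529)x - 864/529)((529/32)x - 529/16) + (0)
Last nonzero remainder: (529/32)x - 529/16. Dividing through by 529/32 gives the monic gcd x - 2.

x - 2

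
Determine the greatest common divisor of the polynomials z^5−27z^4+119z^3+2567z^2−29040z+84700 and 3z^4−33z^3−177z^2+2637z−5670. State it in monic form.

Apply the Euclidean algorithm:
  z^5−27z^4+119z^3+2567z^2−29040z+84700 = ((1/3)z−16/3)(3z^4−33z^3−177z^2+2637z−5670) + (2z^3+744z^2−13086z+54460)
  3z^4−33z^3−177z^2+2637z−5670 = ((3/2)z−1149/2)(2z^3+744z^2−13086z+54460) + (446880z^2−7596960z+31281600)
  2z^3+744z^2−13086z+54460 = ((1/223440)z+389/223440)(446880z^2−7596960z+31281600) + (0)
Last nonzero remainder: 446880z^2−7596960z+31281600. Dividing through by 446880 gives the monic gcd z^2−17z+70.

z^2−17z+70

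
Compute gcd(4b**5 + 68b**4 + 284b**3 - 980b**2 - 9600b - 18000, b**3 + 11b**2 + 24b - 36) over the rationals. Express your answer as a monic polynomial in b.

b**2 + 12b + 36

By polynomial division,
  4b**5 + 68b**4 + 284b**3 - 980b**2 - 9600b - 18000 = (4b**2 + 24b - 76)(b**3 + 11b**2 + 24b - 36) + (-576b**2 - 6912b - 20736)
  b**3 + 11b**2 + 24b - 36 = (-(1/576)b + 1/576)(-576b**2 - 6912b - 20736) + (0)
Last nonzero remainder: -576b**2 - 6912b - 20736. Dividing through by -576 gives the monic gcd b**2 + 12b + 36.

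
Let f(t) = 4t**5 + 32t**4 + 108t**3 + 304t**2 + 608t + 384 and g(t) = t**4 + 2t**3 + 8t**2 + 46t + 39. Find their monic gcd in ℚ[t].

t**2 + 4t + 3

Repeated division with remainder:
  4t**5 + 32t**4 + 108t**3 + 304t**2 + 608t + 384 = (4t + 24)(t**4 + 2t**3 + 8t**2 + 46t + 39) + (28t**3 − 72t**2 − 652t − 552)
  t**4 + 2t**3 + 8t**2 + 46t + 39 = ((1/28)t + 8/49)(28t**3 − 72t**2 − 652t − 552) + ((2109/49)t**2 + (8436/49)t + 6327/49)
  28t**3 − 72t**2 − 652t − 552 = ((1372/2109)t − 9016/2109)((2109/49)t**2 + (8436/49)t + 6327/49) + (0)
Last nonzero remainder: (2109/49)t**2 + (8436/49)t + 6327/49. Dividing through by 2109/49 gives the monic gcd t**2 + 4t + 3.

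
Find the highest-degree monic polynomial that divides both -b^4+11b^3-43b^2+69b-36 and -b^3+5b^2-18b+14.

b-1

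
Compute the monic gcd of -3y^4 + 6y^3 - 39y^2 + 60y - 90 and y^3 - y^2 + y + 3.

Euclidean algorithm in ℚ[y]:
  -3y^4 + 6y^3 - 39y^2 + 60y - 90 = (-3y + 3)(y^3 - y^2 + y + 3) + (-33y^2 + 66y - 99)
  y^3 - y^2 + y + 3 = (-(1/33)y - 1/33)(-33y^2 + 66y - 99) + (0)
Last nonzero remainder: -33y^2 + 66y - 99. Dividing through by -33 gives the monic gcd y^2 - 2y + 3.

y^2 - 2y + 3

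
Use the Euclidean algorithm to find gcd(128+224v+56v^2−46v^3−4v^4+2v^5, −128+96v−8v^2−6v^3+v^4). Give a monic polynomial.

64−16v−4v^2+v^3

Repeated division with remainder:
  2v^5−4v^4−46v^3+56v^2+224v+128 = (2v+8)(v^4−6v^3−8v^2+96v−128) + (18v^3−72v^2−288v+1152)
  v^4−6v^3−8v^2+96v−128 = ((1/18)v−1/9)(18v^3−72v^2−288v+1152) + (0)
Last nonzero remainder: 18v^3−72v^2−288v+1152. Dividing through by 18 gives the monic gcd v^3−4v^2−16v+64.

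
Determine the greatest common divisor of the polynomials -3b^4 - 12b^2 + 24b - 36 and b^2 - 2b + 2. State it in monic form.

b^2 - 2b + 2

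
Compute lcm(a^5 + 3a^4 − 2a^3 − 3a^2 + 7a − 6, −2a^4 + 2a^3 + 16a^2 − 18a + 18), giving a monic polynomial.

a^6 − 11a^4 + 3a^3 + 16a^2 − 27a + 18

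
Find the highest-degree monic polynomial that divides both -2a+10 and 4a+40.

By polynomial division,
  -2a+10 = (-1/2)(4a+40) + (30)
  4a+40 = ((2/15)a+4/3)(30) + (0)
The last nonzero remainder is the constant 30, so the polynomials are coprime and gcd = 1.

1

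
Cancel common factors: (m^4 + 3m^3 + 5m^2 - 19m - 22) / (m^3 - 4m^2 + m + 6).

Repeated division with remainder:
  m^4 + 3m^3 + 5m^2 - 19m - 22 = (m + 7)(m^3 - 4m^2 + m + 6) + (32m^2 - 32m - 64)
  m^3 - 4m^2 + m + 6 = ((1/32)m - 3/32)(32m^2 - 32m - 64) + (0)
Last nonzero remainder: 32m^2 - 32m - 64. Dividing through by 32 gives the monic gcd m^2 - m - 2.
Cancel m^2 - m - 2 from numerator and denominator to get the reduced form.

(m^2 + 4m + 11)/(m - 3)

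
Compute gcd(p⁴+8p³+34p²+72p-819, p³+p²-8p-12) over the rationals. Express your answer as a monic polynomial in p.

p-3

By polynomial division,
  p⁴+8p³+34p²+72p-819 = (p+7)(p³+p²-8p-12) + (35p²+140p-735)
  p³+p²-8p-12 = ((1/35)p-3/35)(35p²+140p-735) + (25p-75)
  35p²+140p-735 = ((7/5)p+49/5)(25p-75) + (0)
Last nonzero remainder: 25p-75. Dividing through by 25 gives the monic gcd p-3.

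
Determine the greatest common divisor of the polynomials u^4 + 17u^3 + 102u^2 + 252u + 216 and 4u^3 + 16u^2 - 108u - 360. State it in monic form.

Apply the Euclidean algorithm:
  u^4 + 17u^3 + 102u^2 + 252u + 216 = ((1/4)u + 13/4)(4u^3 + 16u^2 - 108u - 360) + (77u^2 + 693u + 1386)
  4u^3 + 16u^2 - 108u - 360 = ((4/77)u - 20/77)(77u^2 + 693u + 1386) + (0)
Last nonzero remainder: 77u^2 + 693u + 1386. Dividing through by 77 gives the monic gcd u^2 + 9u + 18.

u^2 + 9u + 18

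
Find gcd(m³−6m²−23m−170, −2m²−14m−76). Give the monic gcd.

Euclidean algorithm in ℚ[m]:
  m³−6m²−23m−170 = (−(1/2)m+13/2)(−2m²−14m−76) + (30m+324)
  −2m²−14m−76 = (−(1/15)m+19/75)(30m+324) + (−3952/25)
  30m+324 = (−(375/1976)m−2025/988)(−3952/25) + (0)
The last nonzero remainder is the constant −3952/25, so the polynomials are coprime and gcd = 1.

1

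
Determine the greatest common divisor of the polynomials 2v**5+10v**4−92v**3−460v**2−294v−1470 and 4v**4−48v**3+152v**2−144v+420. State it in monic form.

By polynomial division,
  2v**5+10v**4−92v**3−460v**2−294v−1470 = ((1/2)v+17/2)(4v**4−48v**3+152v**2−144v+420) + (240v**3−1680v**2+720v−5040)
  4v**4−48v**3+152v**2−144v+420 = ((1/60)v−1/12)(240v**3−1680v**2+720v−5040) + (0)
Last nonzero remainder: 240v**3−1680v**2+720v−5040. Dividing through by 240 gives the monic gcd v**3−7v**2+3v−21.

v**3−7v**2+3v−21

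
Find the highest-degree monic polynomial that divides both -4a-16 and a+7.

Repeated division with remainder:
  -4a-16 = (-4)(a+7) + (12)
  a+7 = ((1/12)a+7/12)(12) + (0)
The last nonzero remainder is the constant 12, so the polynomials are coprime and gcd = 1.

1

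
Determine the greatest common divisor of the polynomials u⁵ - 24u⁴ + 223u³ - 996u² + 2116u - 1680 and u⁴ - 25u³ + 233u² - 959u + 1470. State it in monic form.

u³ - 18u² + 107u - 210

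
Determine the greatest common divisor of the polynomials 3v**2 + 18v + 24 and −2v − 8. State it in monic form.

Euclidean algorithm in ℚ[v]:
  3v**2 + 18v + 24 = (−(3/2)v − 3)(−2v − 8) + (0)
Last nonzero remainder: −2v − 8. Dividing through by −2 gives the monic gcd v + 4.

v + 4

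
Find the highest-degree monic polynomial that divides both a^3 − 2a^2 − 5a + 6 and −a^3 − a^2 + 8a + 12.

a^2 − a − 6

Apply the Euclidean algorithm:
  a^3 − 2a^2 − 5a + 6 = (−1)(−a^3 − a^2 + 8a + 12) + (−3a^2 + 3a + 18)
  −a^3 − a^2 + 8a + 12 = ((1/3)a + 2/3)(−3a^2 + 3a + 18) + (0)
Last nonzero remainder: −3a^2 + 3a + 18. Dividing through by −3 gives the monic gcd a^2 − a − 6.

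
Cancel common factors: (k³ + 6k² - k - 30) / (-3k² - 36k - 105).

(-k² - k + 6)/(3k + 21)

Euclidean algorithm in ℚ[k]:
  k³ + 6k² - k - 30 = (-(1/3)k + 2)(-3k² - 36k - 105) + (36k + 180)
  -3k² - 36k - 105 = (-(1/12)k - 7/12)(36k + 180) + (0)
Last nonzero remainder: 36k + 180. Dividing through by 36 gives the monic gcd k + 5.
Cancel k + 5 from numerator and denominator to get the reduced form.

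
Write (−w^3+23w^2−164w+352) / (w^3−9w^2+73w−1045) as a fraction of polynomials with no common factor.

By polynomial division,
  −w^3+23w^2−164w+352 = (−1)(w^3−9w^2+73w−1045) + (14w^2−91w−693)
  w^3−9w^2+73w−1045 = ((1/14)w−5/28)(14w^2−91w−693) + ((425/4)w−4675/4)
  14w^2−91w−693 = ((56/425)w+252/425)((425/4)w−4675/4) + (0)
Last nonzero remainder: (425/4)w−4675/4. Dividing through by 425/4 gives the monic gcd w−11.
Cancel w−11 from numerator and denominator to get the reduced form.

(−w^2+12w−32)/(w^2+2w+95)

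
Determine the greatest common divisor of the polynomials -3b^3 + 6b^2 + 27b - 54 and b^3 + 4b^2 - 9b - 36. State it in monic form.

b^2 - 9

Apply the Euclidean algorithm:
  -3b^3 + 6b^2 + 27b - 54 = (-3)(b^3 + 4b^2 - 9b - 36) + (18b^2 - 162)
  b^3 + 4b^2 - 9b - 36 = ((1/18)b + 2/9)(18b^2 - 162) + (0)
Last nonzero remainder: 18b^2 - 162. Dividing through by 18 gives the monic gcd b^2 - 9.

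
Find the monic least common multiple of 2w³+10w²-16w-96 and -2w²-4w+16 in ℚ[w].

w⁴+3w³-18w²-32w+96

Repeated division with remainder:
  2w³+10w²-16w-96 = (-w-3)(-2w²-4w+16) + (-12w-48)
  -2w²-4w+16 = ((1/6)w-1/3)(-12w-48) + (0)
Last nonzero remainder: -12w-48. Dividing through by -12 gives the monic gcd w+4.
Then lcm(f, g) = f·g / gcd(f, g); expanding and making the result monic gives the answer.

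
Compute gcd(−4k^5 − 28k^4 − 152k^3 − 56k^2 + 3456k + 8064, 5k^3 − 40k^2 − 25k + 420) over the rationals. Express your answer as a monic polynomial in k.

Apply the Euclidean algorithm:
  −4k^5 − 28k^4 − 152k^3 − 56k^2 + 3456k + 8064 = (−(4/5)k^2 − 12k − 652/5)(5k^3 − 40k^2 − 25k + 420) + (−5236k^2 + 5236k + 62832)
  5k^3 − 40k^2 − 25k + 420 = (−(5/5236)k + 5/748)(−5236k^2 + 5236k + 62832) + (0)
Last nonzero remainder: −5236k^2 + 5236k + 62832. Dividing through by −5236 gives the monic gcd k^2 − k − 12.

k^2 − k − 12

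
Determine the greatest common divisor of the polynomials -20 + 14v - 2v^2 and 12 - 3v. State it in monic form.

1

Euclidean algorithm in ℚ[v]:
  -2v^2 + 14v - 20 = ((2/3)v - 2)(-3v + 12) + (4)
  -3v + 12 = (-(3/4)v + 3)(4) + (0)
The last nonzero remainder is the constant 4, so the polynomials are coprime and gcd = 1.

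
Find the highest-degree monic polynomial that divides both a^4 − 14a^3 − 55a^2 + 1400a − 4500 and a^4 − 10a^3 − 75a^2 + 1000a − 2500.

a^3 − 5a^2 − 100a + 500

Repeated division with remainder:
  a^4 − 14a^3 − 55a^2 + 1400a − 4500 = (a^4 − 10a^3 − 75a^2 + 1000a − 2500) + (−4a^3 + 20a^2 + 400a − 2000)
  a^4 − 10a^3 − 75a^2 + 1000a − 2500 = (−(1/4)a + 5/4)(−4a^3 + 20a^2 + 400a − 2000) + (0)
Last nonzero remainder: −4a^3 + 20a^2 + 400a − 2000. Dividing through by −4 gives the monic gcd a^3 − 5a^2 − 100a + 500.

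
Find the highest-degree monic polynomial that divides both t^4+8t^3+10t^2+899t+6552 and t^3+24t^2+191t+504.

t^2+17t+72

By polynomial division,
  t^4+8t^3+10t^2+899t+6552 = (t−16)(t^3+24t^2+191t+504) + (203t^2+3451t+14616)
  t^3+24t^2+191t+504 = ((1/203)t+1/29)(203t^2+3451t+14616) + (0)
Last nonzero remainder: 203t^2+3451t+14616. Dividing through by 203 gives the monic gcd t^2+17t+72.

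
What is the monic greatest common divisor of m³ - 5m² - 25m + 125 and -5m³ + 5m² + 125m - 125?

By polynomial division,
  m³ - 5m² - 25m + 125 = (-1/5)(-5m³ + 5m² + 125m - 125) + (-4m² + 100)
  -5m³ + 5m² + 125m - 125 = ((5/4)m - 5/4)(-4m² + 100) + (0)
Last nonzero remainder: -4m² + 100. Dividing through by -4 gives the monic gcd m² - 25.

m² - 25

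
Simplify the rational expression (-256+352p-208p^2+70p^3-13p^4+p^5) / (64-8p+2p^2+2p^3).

(-32+32p-10p^2+p^3)/(8+2p)

Apply the Euclidean algorithm:
  p^5-13p^4+70p^3-208p^2+352p-256 = ((1/2)p^2-7p+44)(2p^3+2p^2-8p+64) + (-384p^2+1152p-3072)
  2p^3+2p^2-8p+64 = (-(1/192)p-1/48)(-384p^2+1152p-3072) + (0)
Last nonzero remainder: -384p^2+1152p-3072. Dividing through by -384 gives the monic gcd p^2-3p+8.
Cancel p^2-3p+8 from numerator and denominator to get the reduced form.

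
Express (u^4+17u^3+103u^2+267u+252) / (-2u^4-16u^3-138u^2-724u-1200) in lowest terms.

Repeated division with remainder:
  u^4+17u^3+103u^2+267u+252 = (-1/2)(-2u^4-16u^3-138u^2-724u-1200) + (9u^3+34u^2-95u-348)
  -2u^4-16u^3-138u^2-724u-1200 = (-(2/9)u-76/81)(9u^3+34u^2-95u-348) + (-(10304/81)u^2-(72128/81)u-41216/27)
  9u^3+34u^2-95u-348 = (-(729/10304)u+2349/10304)(-(10304/81)u^2-(72128/81)u-41216/27) + (0)
Last nonzero remainder: -(10304/81)u^2-(72128/81)u-41216/27. Dividing through by -10304/81 gives the monic gcd u^2+7u+12.
Cancel u^2+7u+12 from numerator and denominator to get the reduced form.

(-u^2-10u-21)/(2u^2+2u+100)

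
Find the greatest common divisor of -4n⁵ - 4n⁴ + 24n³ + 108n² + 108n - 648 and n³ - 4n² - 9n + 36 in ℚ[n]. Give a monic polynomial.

n² - 9

By polynomial division,
  -4n⁵ - 4n⁴ + 24n³ + 108n² + 108n - 648 = (-4n² - 20n - 92)(n³ - 4n² - 9n + 36) + (-296n² + 2664)
  n³ - 4n² - 9n + 36 = (-(1/296)n + 1/74)(-296n² + 2664) + (0)
Last nonzero remainder: -296n² + 2664. Dividing through by -296 gives the monic gcd n² - 9.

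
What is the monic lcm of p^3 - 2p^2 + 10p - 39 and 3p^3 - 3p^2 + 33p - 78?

Repeated division with remainder:
  p^3 - 2p^2 + 10p - 39 = (1/3)(3p^3 - 3p^2 + 33p - 78) + (-p^2 - p - 13)
  3p^3 - 3p^2 + 33p - 78 = (-3p + 6)(-p^2 - p - 13) + (0)
Last nonzero remainder: -p^2 - p - 13. Dividing through by -1 gives the monic gcd p^2 + p + 13.
Then lcm(f, g) = f·g / gcd(f, g); expanding and making the result monic gives the answer.

p^4 - 4p^3 + 14p^2 - 59p + 78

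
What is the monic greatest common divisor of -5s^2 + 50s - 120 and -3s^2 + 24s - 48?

Repeated division with remainder:
  -5s^2 + 50s - 120 = (5/3)(-3s^2 + 24s - 48) + (10s - 40)
  -3s^2 + 24s - 48 = (-(3/10)s + 6/5)(10s - 40) + (0)
Last nonzero remainder: 10s - 40. Dividing through by 10 gives the monic gcd s - 4.

s - 4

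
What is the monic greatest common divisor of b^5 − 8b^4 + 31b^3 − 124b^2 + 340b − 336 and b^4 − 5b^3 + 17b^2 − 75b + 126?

Euclidean algorithm in ℚ[b]:
  b^5 − 8b^4 + 31b^3 − 124b^2 + 340b − 336 = (b − 3)(b^4 − 5b^3 + 17b^2 − 75b + 126) + (−b^3 + 2b^2 − 11b + 42)
  b^4 − 5b^3 + 17b^2 − 75b + 126 = (−b + 3)(−b^3 + 2b^2 − 11b + 42) + (0)
Last nonzero remainder: −b^3 + 2b^2 − 11b + 42. Dividing through by −1 gives the monic gcd b^3 − 2b^2 + 11b − 42.

b^3 − 2b^2 + 11b − 42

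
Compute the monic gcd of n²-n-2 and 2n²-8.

By polynomial division,
  n²-n-2 = (1/2)(2n²-8) + (-n+2)
  2n²-8 = (-2n-4)(-n+2) + (0)
Last nonzero remainder: -n+2. Dividing through by -1 gives the monic gcd n-2.

n-2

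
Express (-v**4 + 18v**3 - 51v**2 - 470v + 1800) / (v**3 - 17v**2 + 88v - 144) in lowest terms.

(-v**2 + 5v + 50)/(v - 4)

Apply the Euclidean algorithm:
  -v**4 + 18v**3 - 51v**2 - 470v + 1800 = (-v + 1)(v**3 - 17v**2 + 88v - 144) + (54v**2 - 702v + 1944)
  v**3 - 17v**2 + 88v - 144 = ((1/54)v - 2/27)(54v**2 - 702v + 1944) + (0)
Last nonzero remainder: 54v**2 - 702v + 1944. Dividing through by 54 gives the monic gcd v**2 - 13v + 36.
Cancel v**2 - 13v + 36 from numerator and denominator to get the reduced form.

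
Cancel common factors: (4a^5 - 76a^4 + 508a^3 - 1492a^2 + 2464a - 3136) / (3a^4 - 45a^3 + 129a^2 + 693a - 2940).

Repeated division with remainder:
  4a^5 - 76a^4 + 508a^3 - 1492a^2 + 2464a - 3136 = ((4/3)a - 16/3)(3a^4 - 45a^3 + 129a^2 + 693a - 2940) + (96a^3 - 1728a^2 + 10080a - 18816)
  3a^4 - 45a^3 + 129a^2 + 693a - 2940 = ((1/32)a + 3/32)(96a^3 - 1728a^2 + 10080a - 18816) + (-24a^2 + 336a - 1176)
  96a^3 - 1728a^2 + 10080a - 18816 = (-4a + 16)(-24a^2 + 336a - 1176) + (0)
Last nonzero remainder: -24a^2 + 336a - 1176. Dividing through by -24 gives the monic gcd a^2 - 14a + 49.
Cancel a^2 - 14a + 49 from numerator and denominator to get the reduced form.

(4a^3 - 20a^2 + 32a - 64)/(3a^2 - 3a - 60)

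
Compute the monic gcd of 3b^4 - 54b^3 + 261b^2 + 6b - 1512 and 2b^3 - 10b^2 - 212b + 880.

b - 4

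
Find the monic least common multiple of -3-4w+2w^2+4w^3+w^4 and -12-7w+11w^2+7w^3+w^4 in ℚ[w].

-12-19w+4w^2+18w^3+8w^4+w^5

By polynomial division,
  w^4+4w^3+2w^2-4w-3 = (w^4+7w^3+11w^2-7w-12) + (-3w^3-9w^2+3w+9)
  w^4+7w^3+11w^2-7w-12 = (-(1/3)w-4/3)(-3w^3-9w^2+3w+9) + (0)
Last nonzero remainder: -3w^3-9w^2+3w+9. Dividing through by -3 gives the monic gcd w^3+3w^2-w-3.
Then lcm(f, g) = f·g / gcd(f, g); expanding and making the result monic gives the answer.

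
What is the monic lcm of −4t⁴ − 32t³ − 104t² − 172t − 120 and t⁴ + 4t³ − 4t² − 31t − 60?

t⁶ + 9t⁵ + 22t⁴ − 27t³ − 239t² − 486t − 360

Euclidean algorithm in ℚ[t]:
  −4t⁴ − 32t³ − 104t² − 172t − 120 = (−4)(t⁴ + 4t³ − 4t² − 31t − 60) + (−16t³ − 120t² − 296t − 360)
  t⁴ + 4t³ − 4t² − 31t − 60 = (−(1/16)t + 7/32)(−16t³ − 120t² − 296t − 360) + ((15/4)t² + (45/4)t + 75/4)
  −16t³ − 120t² − 296t − 360 = (−(64/15)t − 96/5)((15/4)t² + (45/4)t + 75/4) + (0)
Last nonzero remainder: (15/4)t² + (45/4)t + 75/4. Dividing through by 15/4 gives the monic gcd t² + 3t + 5.
Then lcm(f, g) = f·g / gcd(f, g); expanding and making the result monic gives the answer.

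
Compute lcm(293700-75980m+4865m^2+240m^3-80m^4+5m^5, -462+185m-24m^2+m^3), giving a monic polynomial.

-411180+165112m-22007m^2+637m^3+160m^4-23m^5+m^6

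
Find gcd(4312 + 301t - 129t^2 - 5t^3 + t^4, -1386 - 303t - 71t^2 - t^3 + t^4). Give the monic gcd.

-77 - 4t + t^2

By polynomial division,
  t^4 - 5t^3 - 129t^2 + 301t + 4312 = (t^4 - t^3 - 71t^2 - 303t - 1386) + (-4t^3 - 58t^2 + 604t + 5698)
  t^4 - t^3 - 71t^2 - 303t - 1386 = (-(1/4)t + 31/8)(-4t^3 - 58t^2 + 604t + 5698) + ((1219/4)t^2 - 1219t - 93863/4)
  -4t^3 - 58t^2 + 604t + 5698 = (-(16/1219)t - 296/1219)((1219/4)t^2 - 1219t - 93863/4) + (0)
Last nonzero remainder: (1219/4)t^2 - 1219t - 93863/4. Dividing through by 1219/4 gives the monic gcd t^2 - 4t - 77.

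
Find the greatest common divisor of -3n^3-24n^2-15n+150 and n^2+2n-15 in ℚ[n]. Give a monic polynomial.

n+5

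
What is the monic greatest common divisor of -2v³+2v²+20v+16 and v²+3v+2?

Repeated division with remainder:
  -2v³+2v²+20v+16 = (-2v+8)(v²+3v+2) + (0)
The last nonzero remainder v²+3v+2 is already monic.

v²+3v+2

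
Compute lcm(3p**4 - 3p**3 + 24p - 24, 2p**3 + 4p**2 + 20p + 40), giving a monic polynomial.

By polynomial division,
  3p**4 - 3p**3 + 24p - 24 = ((3/2)p - 9/2)(2p**3 + 4p**2 + 20p + 40) + (-12p**2 + 54p + 156)
  2p**3 + 4p**2 + 20p + 40 = (-(1/6)p - 13/12)(-12p**2 + 54p + 156) + ((209/2)p + 209)
  -12p**2 + 54p + 156 = (-(24/209)p + 156/209)((209/2)p + 209) + (0)
Last nonzero remainder: (209/2)p + 209. Dividing through by 209/2 gives the monic gcd p + 2.
Then lcm(f, g) = f·g / gcd(f, g); expanding and making the result monic gives the answer.

p**6 - p**5 + 10p**4 - 2p**3 - 8p**2 + 80p - 80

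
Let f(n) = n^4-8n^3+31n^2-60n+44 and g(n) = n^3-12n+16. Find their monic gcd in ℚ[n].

n^2-4n+4

By polynomial division,
  n^4-8n^3+31n^2-60n+44 = (n-8)(n^3-12n+16) + (43n^2-172n+172)
  n^3-12n+16 = ((1/43)n+4/43)(43n^2-172n+172) + (0)
Last nonzero remainder: 43n^2-172n+172. Dividing through by 43 gives the monic gcd n^2-4n+4.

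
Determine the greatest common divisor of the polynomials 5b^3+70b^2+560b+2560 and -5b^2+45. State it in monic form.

1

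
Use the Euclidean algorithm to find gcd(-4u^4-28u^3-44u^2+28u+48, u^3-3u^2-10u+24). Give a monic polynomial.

u+3

Repeated division with remainder:
  -4u^4-28u^3-44u^2+28u+48 = (-4u-40)(u^3-3u^2-10u+24) + (-204u^2-276u+1008)
  u^3-3u^2-10u+24 = (-(1/204)u+37/1734)(-204u^2-276u+1008) + ((240/289)u+720/289)
  -204u^2-276u+1008 = (-(4913/20)u+2023/5)((240/289)u+720/289) + (0)
Last nonzero remainder: (240/289)u+720/289. Dividing through by 240/289 gives the monic gcd u+3.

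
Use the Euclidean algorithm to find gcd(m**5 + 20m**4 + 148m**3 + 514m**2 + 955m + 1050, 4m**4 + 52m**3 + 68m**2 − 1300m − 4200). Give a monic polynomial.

m**3 + 18m**2 + 107m + 210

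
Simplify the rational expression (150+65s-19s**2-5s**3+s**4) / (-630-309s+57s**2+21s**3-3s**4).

Apply the Euclidean algorithm:
  s**4-5s**3-19s**2+65s+150 = (-1/3)(-3s**4+21s**3+57s**2-309s-630) + (2s**3-38s-60)
  -3s**4+21s**3+57s**2-309s-630 = (-(3/2)s+21/2)(2s**3-38s-60) + (0)
Last nonzero remainder: 2s**3-38s-60. Dividing through by 2 gives the monic gcd s**3-19s-30.
Cancel s**3-19s-30 from numerator and denominator to get the reduced form.

(5-s)/(-21+3s)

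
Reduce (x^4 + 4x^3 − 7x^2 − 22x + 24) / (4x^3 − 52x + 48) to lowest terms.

(x^2 + x − 6)/(4x − 12)

Apply the Euclidean algorithm:
  x^4 + 4x^3 − 7x^2 − 22x + 24 = ((1/4)x + 1)(4x^3 − 52x + 48) + (6x^2 + 18x − 24)
  4x^3 − 52x + 48 = ((2/3)x − 2)(6x^2 + 18x − 24) + (0)
Last nonzero remainder: 6x^2 + 18x − 24. Dividing through by 6 gives the monic gcd x^2 + 3x − 4.
Cancel x^2 + 3x − 4 from numerator and denominator to get the reduced form.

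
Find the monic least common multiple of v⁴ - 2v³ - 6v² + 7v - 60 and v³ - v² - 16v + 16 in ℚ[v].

v⁶ + v⁵ - 16v⁴ - 3v³ - 15v² - 208v + 240

Euclidean algorithm in ℚ[v]:
  v⁴ - 2v³ - 6v² + 7v - 60 = (v - 1)(v³ - v² - 16v + 16) + (9v² - 25v - 44)
  v³ - v² - 16v + 16 = ((1/9)v + 16/81)(9v² - 25v - 44) + (-(500/81)v + 2000/81)
  9v² - 25v - 44 = (-(729/500)v - 891/500)(-(500/81)v + 2000/81) + (0)
Last nonzero remainder: -(500/81)v + 2000/81. Dividing through by -500/81 gives the monic gcd v - 4.
Then lcm(f, g) = f·g / gcd(f, g); expanding and making the result monic gives the answer.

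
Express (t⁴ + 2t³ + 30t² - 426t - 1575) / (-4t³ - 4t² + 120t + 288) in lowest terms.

Euclidean algorithm in ℚ[t]:
  t⁴ + 2t³ + 30t² - 426t - 1575 = (-(1/4)t - 1/4)(-4t³ - 4t² + 120t + 288) + (59t² - 324t - 1503)
  -4t³ - 4t² + 120t + 288 = (-(4/59)t - 1532/3481)(59t² - 324t - 1503) + (-(433356/3481)t - 1300068/3481)
  59t² - 324t - 1503 = (-(205379/433356)t + 581327/144452)(-(433356/3481)t - 1300068/3481) + (0)
Last nonzero remainder: -(433356/3481)t - 1300068/3481. Dividing through by -433356/3481 gives the monic gcd t + 3.
Cancel t + 3 from numerator and denominator to get the reduced form.

(-t³ + t² - 33t + 525)/(4t² - 8t - 96)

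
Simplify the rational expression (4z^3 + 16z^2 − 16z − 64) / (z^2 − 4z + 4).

(4z^2 + 24z + 32)/(z − 2)

Euclidean algorithm in ℚ[z]:
  4z^3 + 16z^2 − 16z − 64 = (4z + 32)(z^2 − 4z + 4) + (96z − 192)
  z^2 − 4z + 4 = ((1/96)z − 1/48)(96z − 192) + (0)
Last nonzero remainder: 96z − 192. Dividing through by 96 gives the monic gcd z − 2.
Cancel z − 2 from numerator and denominator to get the reduced form.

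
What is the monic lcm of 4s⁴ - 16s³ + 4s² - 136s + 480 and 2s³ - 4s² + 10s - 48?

s⁶ - 3s⁵ + 5s⁴ - 65s³ + 94s² - 152s + 960

Apply the Euclidean algorithm:
  4s⁴ - 16s³ + 4s² - 136s + 480 = (2s - 4)(2s³ - 4s² + 10s - 48) + (-32s² + 288)
  2s³ - 4s² + 10s - 48 = (-(1/16)s + 1/8)(-32s² + 288) + (28s - 84)
  -32s² + 288 = (-(8/7)s - 24/7)(28s - 84) + (0)
Last nonzero remainder: 28s - 84. Dividing through by 28 gives the monic gcd s - 3.
Then lcm(f, g) = f·g / gcd(f, g); expanding and making the result monic gives the answer.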